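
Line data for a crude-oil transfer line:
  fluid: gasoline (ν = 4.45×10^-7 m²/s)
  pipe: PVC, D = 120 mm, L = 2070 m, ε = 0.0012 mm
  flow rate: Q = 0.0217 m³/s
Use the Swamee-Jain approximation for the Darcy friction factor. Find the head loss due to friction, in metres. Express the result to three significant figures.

V = 4Q/(πD²) = 4·0.0217/(π·0.120²) = 1.919 m/s
Re = VD/ν = 1.919·0.120/4.45×10^-7 = 5.17×10^5 → turbulent
ε/D = 0.0012/120 = 1.00×10^-5
Swamee-Jain: f = 0.01318
h_f = f(L/D)V²/(2g) = 0.01318·(2070/0.120)·1.919²/(2·9.81) = 42.64 m

h_f ≈ 42.6 m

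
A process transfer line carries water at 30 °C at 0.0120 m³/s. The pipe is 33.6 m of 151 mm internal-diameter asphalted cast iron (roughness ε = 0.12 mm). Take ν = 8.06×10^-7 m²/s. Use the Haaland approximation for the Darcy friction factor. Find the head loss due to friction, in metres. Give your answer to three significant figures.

h_f ≈ 0.106 m

V = 4Q/(πD²) = 4·0.0120/(π·0.151²) = 0.6701 m/s
Re = VD/ν = 0.6701·0.151/8.06×10^-7 = 1.26×10^5 → turbulent
ε/D = 0.12/151 = 7.95×10^-4
Haaland: f = 0.02077
h_f = f(L/D)V²/(2g) = 0.02077·(33.6/0.151)·0.6701²/(2·9.81) = 0.1058 m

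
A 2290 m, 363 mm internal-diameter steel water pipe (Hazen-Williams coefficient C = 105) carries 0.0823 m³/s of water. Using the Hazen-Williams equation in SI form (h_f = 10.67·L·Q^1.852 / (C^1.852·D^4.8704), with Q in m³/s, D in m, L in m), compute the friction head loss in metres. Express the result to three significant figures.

h_f = 10.67·2290·0.0823^1.852 / (105^1.852·0.363^4.8704) = 6.019 m

h_f ≈ 6.02 m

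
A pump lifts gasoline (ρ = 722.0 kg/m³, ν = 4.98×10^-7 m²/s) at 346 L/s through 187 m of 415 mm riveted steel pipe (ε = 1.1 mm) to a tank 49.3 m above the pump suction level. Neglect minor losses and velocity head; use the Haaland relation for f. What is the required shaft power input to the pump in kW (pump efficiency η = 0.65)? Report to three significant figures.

P_shaft ≈ 200 kW

V = 4Q/(πD²) = 2.558 m/s; Re = 2.13×10^6; ε/D = 0.00265; f = 0.02539
h_f = f(L/D)V²/2g = 3.816 m
Total head H = z + h_f = 49.3 + 3.816 = 53.12 m
P_hyd = ρgQH = 722.0·9.81·0.346·53.12 = 130.2 kW
P_shaft = P_hyd/η = 130.2/0.65 = 200.3 kW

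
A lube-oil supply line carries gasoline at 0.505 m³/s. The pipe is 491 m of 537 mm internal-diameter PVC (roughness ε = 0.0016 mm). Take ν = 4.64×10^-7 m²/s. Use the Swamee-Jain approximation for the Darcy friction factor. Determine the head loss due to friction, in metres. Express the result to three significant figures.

V = 4Q/(πD²) = 4·0.505/(π·0.537²) = 2.230 m/s
Re = VD/ν = 2.230·0.537/4.64×10^-7 = 2.58×10^6 → turbulent
ε/D = 0.0016/537 = 2.98×10^-6
Swamee-Jain: f = 0.01009
h_f = f(L/D)V²/(2g) = 0.01009·(491/0.537)·2.230²/(2·9.81) = 2.338 m

h_f ≈ 2.34 m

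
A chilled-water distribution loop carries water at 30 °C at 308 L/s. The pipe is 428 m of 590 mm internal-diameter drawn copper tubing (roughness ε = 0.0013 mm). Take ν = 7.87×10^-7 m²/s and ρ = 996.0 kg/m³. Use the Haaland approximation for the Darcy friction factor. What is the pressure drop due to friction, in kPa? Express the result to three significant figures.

Δp ≈ 5.48 kPa

V = 4Q/(πD²) = 4·0.308/(π·0.590²) = 1.127 m/s
Re = VD/ν = 1.127·0.590/7.87×10^-7 = 8.45×10^5 → turbulent
ε/D = 0.0013/590 = 2.20×10^-6
Haaland: f = 0.01195
h_f = f(L/D)V²/(2g) = 0.01195·(428/0.590)·1.127²/(2·9.81) = 0.5609 m
Δp = ρg·h_f = 996.0·9.81·0.5609 = 5.481 kPa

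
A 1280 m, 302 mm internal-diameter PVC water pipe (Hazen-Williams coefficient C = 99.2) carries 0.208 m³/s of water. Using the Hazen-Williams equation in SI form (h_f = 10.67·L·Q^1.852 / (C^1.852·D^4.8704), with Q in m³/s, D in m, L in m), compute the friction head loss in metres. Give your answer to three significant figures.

h_f = 10.67·1280·0.208^1.852 / (99.2^1.852·0.302^4.8704) = 50.99 m

h_f ≈ 51.0 m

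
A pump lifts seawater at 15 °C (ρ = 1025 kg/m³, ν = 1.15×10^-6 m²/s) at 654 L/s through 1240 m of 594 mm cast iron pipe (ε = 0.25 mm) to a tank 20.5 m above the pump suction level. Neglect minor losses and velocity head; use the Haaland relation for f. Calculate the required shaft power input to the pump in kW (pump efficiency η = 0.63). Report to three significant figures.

P_shaft ≈ 316 kW

V = 4Q/(πD²) = 2.360 m/s; Re = 1.22×10^6; ε/D = 4.21×10^-4; f = 0.01652
h_f = f(L/D)V²/2g = 9.788 m
Total head H = z + h_f = 20.5 + 9.788 = 30.29 m
P_hyd = ρgQH = 1025·9.81·0.654·30.29 = 199.2 kW
P_shaft = P_hyd/η = 199.2/0.63 = 316.2 kW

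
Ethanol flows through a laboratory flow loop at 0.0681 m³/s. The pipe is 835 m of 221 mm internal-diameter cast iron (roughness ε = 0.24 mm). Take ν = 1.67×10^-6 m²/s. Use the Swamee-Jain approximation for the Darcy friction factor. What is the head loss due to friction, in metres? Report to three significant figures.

V = 4Q/(πD²) = 4·0.0681/(π·0.221²) = 1.775 m/s
Re = VD/ν = 1.775·0.221/1.67×10^-6 = 2.35×10^5 → turbulent
ε/D = 0.24/221 = 0.00109
Swamee-Jain: f = 0.02134
h_f = f(L/D)V²/(2g) = 0.02134·(835/0.221)·1.775²/(2·9.81) = 12.95 m

h_f ≈ 13.0 m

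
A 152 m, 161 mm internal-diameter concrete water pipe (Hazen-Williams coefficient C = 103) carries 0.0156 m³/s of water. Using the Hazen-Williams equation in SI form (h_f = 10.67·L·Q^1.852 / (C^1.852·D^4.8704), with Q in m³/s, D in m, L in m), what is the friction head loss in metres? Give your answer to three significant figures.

h_f ≈ 0.998 m

h_f = 10.67·152·0.0156^1.852 / (103^1.852·0.161^4.8704) = 0.9976 m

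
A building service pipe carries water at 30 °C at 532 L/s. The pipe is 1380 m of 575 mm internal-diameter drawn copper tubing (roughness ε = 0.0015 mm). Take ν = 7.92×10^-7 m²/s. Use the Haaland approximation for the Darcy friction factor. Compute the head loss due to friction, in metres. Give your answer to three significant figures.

h_f ≈ 5.60 m

V = 4Q/(πD²) = 4·0.532/(π·0.575²) = 2.049 m/s
Re = VD/ν = 2.049·0.575/7.92×10^-7 = 1.49×10^6 → turbulent
ε/D = 0.0015/575 = 2.61×10^-6
Haaland: f = 0.01091
h_f = f(L/D)V²/(2g) = 0.01091·(1380/0.575)·2.049²/(2·9.81) = 5.599 m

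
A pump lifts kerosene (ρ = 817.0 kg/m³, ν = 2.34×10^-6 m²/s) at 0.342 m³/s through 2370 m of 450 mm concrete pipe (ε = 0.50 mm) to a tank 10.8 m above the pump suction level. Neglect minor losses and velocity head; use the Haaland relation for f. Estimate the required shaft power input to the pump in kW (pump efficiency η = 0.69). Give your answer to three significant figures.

V = 4Q/(πD²) = 2.150 m/s; Re = 4.14×10^5; ε/D = 0.00111; f = 0.02077
h_f = f(L/D)V²/2g = 25.78 m
Total head H = z + h_f = 10.8 + 25.78 = 36.58 m
P_hyd = ρgQH = 817.0·9.81·0.342·36.58 = 100.3 kW
P_shaft = P_hyd/η = 100.3/0.69 = 145.3 kW

P_shaft ≈ 145 kW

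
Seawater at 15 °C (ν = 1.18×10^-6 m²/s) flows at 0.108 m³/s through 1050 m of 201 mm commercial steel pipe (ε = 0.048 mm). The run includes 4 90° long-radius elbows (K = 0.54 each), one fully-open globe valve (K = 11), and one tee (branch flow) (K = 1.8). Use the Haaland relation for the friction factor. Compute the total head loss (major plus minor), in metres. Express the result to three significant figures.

V = 4Q/(πD²) = 3.404 m/s; V²/2g = 0.5905 m
Re = 5.80×10^5, ε/D = 2.39×10^-4 → f = 0.01548 (Haaland)
Major: h_f = f(L/D)·V²/2g = 0.01548·5224·0.5905 = 47.74 m
Minor: ΣK = 15.0; h_m = ΣK·V²/2g = 8.833 m
Total H_L = 47.74 + 8.833 = 56.57 m

H_L ≈ 56.6 m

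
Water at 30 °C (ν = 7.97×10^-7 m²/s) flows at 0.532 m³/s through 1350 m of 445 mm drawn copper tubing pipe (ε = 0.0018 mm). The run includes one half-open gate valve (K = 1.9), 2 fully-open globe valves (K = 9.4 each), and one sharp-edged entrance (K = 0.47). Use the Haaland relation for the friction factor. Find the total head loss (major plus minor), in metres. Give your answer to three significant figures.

H_L ≈ 31.7 m

V = 4Q/(πD²) = 3.421 m/s; V²/2g = 0.5964 m
Re = 1.91×10^6, ε/D = 4.04×10^-6 → f = 0.01053 (Haaland)
Major: h_f = f(L/D)·V²/2g = 0.01053·3034·0.5964 = 19.05 m
Minor: ΣK = 21.2; h_m = ΣK·V²/2g = 12.62 m
Total H_L = 19.05 + 12.62 = 31.67 m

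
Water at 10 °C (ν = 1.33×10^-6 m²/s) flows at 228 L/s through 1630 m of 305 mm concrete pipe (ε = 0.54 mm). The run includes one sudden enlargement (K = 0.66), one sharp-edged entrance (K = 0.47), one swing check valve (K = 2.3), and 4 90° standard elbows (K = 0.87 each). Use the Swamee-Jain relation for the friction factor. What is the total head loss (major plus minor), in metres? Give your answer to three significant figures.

V = 4Q/(πD²) = 3.121 m/s; V²/2g = 0.4964 m
Re = 7.16×10^5, ε/D = 0.00177 → f = 0.02306 (Swamee-Jain)
Major: h_f = f(L/D)·V²/2g = 0.02306·5344·0.4964 = 61.16 m
Minor: ΣK = 6.91; h_m = ΣK·V²/2g = 3.430 m
Total H_L = 61.16 + 3.430 = 64.59 m

H_L ≈ 64.6 m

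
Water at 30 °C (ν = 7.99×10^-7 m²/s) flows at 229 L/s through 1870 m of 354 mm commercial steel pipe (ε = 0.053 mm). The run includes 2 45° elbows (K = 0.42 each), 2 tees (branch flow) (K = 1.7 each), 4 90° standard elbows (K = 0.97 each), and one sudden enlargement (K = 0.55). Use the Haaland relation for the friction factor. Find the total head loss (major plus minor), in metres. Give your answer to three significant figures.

H_L ≈ 22.8 m

V = 4Q/(πD²) = 2.327 m/s; V²/2g = 0.2759 m
Re = 1.03×10^6, ε/D = 1.50×10^-4 → f = 0.01398 (Haaland)
Major: h_f = f(L/D)·V²/2g = 0.01398·5282·0.2759 = 20.37 m
Minor: ΣK = 8.67; h_m = ΣK·V²/2g = 2.392 m
Total H_L = 20.37 + 2.392 = 22.76 m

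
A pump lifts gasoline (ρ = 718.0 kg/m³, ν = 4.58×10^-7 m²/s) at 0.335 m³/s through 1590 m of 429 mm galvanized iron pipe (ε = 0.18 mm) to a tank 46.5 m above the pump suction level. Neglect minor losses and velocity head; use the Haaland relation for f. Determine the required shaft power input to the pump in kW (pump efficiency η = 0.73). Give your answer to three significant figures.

P_shaft ≈ 204 kW

V = 4Q/(πD²) = 2.318 m/s; Re = 2.17×10^6; ε/D = 4.20×10^-4; f = 0.01633
h_f = f(L/D)V²/2g = 16.57 m
Total head H = z + h_f = 46.5 + 16.57 = 63.07 m
P_hyd = ρgQH = 718.0·9.81·0.335·63.07 = 148.8 kW
P_shaft = P_hyd/η = 148.8/0.73 = 203.9 kW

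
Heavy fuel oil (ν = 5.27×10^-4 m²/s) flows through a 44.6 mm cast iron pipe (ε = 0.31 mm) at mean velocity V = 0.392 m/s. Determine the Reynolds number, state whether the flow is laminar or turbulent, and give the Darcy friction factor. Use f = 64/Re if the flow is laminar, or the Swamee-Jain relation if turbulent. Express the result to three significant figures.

Re = VD/ν = 0.3920·0.0446/5.27×10^-4 = 33.2
Re < 2300 → laminar → f = 64/Re = 1.929

Re ≈ 33.2; laminar; f = 64/Re ≈ 1.93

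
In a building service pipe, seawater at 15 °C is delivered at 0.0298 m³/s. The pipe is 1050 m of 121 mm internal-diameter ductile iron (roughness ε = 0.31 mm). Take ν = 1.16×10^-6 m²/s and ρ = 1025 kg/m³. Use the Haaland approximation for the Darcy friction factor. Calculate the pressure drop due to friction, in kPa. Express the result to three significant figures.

V = 4Q/(πD²) = 4·0.0298/(π·0.121²) = 2.592 m/s
Re = VD/ν = 2.592·0.121/1.16×10^-6 = 2.70×10^5 → turbulent
ε/D = 0.31/121 = 0.00256
Haaland: f = 0.02559
h_f = f(L/D)V²/(2g) = 0.02559·(1050/0.121)·2.592²/(2·9.81) = 76.01 m
Δp = ρg·h_f = 1025·9.81·76.01 = 764.3 kPa

Δp ≈ 764 kPa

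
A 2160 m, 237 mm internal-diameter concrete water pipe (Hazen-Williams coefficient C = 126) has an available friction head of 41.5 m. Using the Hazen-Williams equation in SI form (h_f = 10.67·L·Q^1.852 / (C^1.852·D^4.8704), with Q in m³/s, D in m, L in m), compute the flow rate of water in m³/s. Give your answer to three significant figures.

Q ≈ 0.0942 m³/s

Rearranging: Q = [h_f·C^1.852·D^4.8704 / (10.67·L)]^(1/1.852)
Q = [41.5·126^1.852·0.237^4.8704 / (10.67·2160)]^0.540 = 0.09422 m³/s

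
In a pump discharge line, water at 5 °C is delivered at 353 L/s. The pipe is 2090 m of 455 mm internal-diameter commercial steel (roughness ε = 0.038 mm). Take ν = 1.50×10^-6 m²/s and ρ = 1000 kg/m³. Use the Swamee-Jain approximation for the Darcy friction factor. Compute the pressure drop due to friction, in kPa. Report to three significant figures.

V = 4Q/(πD²) = 4·0.353/(π·0.455²) = 2.171 m/s
Re = VD/ν = 2.171·0.455/1.50×10^-6 = 6.59×10^5 → turbulent
ε/D = 0.038/455 = 8.35×10^-5
Swamee-Jain: f = 0.01382
h_f = f(L/D)V²/(2g) = 0.01382·(2090/0.455)·2.171²/(2·9.81) = 15.25 m
Δp = ρg·h_f = 1000·9.81·15.25 = 149.6 kPa

Δp ≈ 150 kPa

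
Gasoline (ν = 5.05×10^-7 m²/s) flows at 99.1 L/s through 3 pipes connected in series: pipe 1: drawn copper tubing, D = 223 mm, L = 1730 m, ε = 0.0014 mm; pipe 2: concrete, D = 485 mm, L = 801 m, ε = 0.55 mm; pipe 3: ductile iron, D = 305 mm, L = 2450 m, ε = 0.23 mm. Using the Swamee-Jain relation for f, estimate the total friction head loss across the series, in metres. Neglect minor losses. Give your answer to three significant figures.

H ≈ 44.2 m

Pipe 1: V = 2.537 m/s, Re = 1.12×10^6, ε/D = 6.28×10^-6, f = 0.01156, h_1 = f(L/D)V²/2g = 29.42 m
Pipe 2: V = 0.5364 m/s, Re = 5.15×10^5, ε/D = 0.00113, f = 0.02090, h_2 = f(L/D)V²/2g = 0.5063 m
Pipe 3: V = 1.356 m/s, Re = 8.19×10^5, ε/D = 7.54×10^-4, f = 0.01891, h_3 = f(L/D)V²/2g = 14.24 m
Series → Q common, losses add: H = Σh = 44.17 m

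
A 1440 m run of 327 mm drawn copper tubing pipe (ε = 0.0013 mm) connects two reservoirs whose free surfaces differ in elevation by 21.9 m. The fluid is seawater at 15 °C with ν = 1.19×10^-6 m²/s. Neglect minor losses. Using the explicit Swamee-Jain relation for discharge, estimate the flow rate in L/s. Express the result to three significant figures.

Swamee-Jain (Type II): Q = -0.965·√(gD⁵h_f/L)·ln[ε/(3.7D) + √(3.17ν²L/(gD³h_f))]
√(gD⁵h_f/L) = √(9.81·0.327⁵·21.9/1440) = 0.02362
ε/(3.7D) = 1.07×10^-6; √(3.17ν²L/(gD³h_f)) = 2.93×10^-5
Q = -0.965·0.02362·ln(3.041×10^-5) = 0.2370 m³/s
Check: V = 2.82 m/s, Re = 7.76×10^5, f = 0.01221, h_f = 21.8 m ≈ 21.9 m ✓

Q ≈ 237 L/s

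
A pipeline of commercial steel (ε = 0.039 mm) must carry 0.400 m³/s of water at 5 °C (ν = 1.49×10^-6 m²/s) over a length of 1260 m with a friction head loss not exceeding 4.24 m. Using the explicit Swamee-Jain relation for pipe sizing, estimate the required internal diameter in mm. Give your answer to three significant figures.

Swamee-Jain (Type III): D = 0.66·[ε^1.25·(LQ²/(gh_f))^4.75 + ν·Q^9.4·(L/(gh_f))^5.2]^0.04
LQ²/(gh_f) = 4.847; L/(gh_f) = 30.29
Term 1 = ε^1.25·(…)^4.75 = 0.00556; Term 2 = ν·Q^9.4·(…)^5.2 = 0.0137
D = 0.66·(0.00556 + 0.0137)^0.04 = 0.5635 m = 563 mm
Check: V = 1.60 m/s, Re = 6.07×10^5, f = 0.01375, h_f = 4.03 m ≈ 4.24 m ✓

D ≈ 563 mm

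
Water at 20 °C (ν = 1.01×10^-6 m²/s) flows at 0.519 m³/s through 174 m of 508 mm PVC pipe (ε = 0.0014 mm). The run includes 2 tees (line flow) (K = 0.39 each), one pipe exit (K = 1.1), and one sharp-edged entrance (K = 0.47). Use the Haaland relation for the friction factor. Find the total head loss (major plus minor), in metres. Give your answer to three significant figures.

H_L ≈ 2.06 m

V = 4Q/(πD²) = 2.561 m/s; V²/2g = 0.3342 m
Re = 1.29×10^6, ε/D = 2.76×10^-6 → f = 0.01116 (Haaland)
Major: h_f = f(L/D)·V²/2g = 0.01116·342.5·0.3342 = 1.278 m
Minor: ΣK = 2.35; h_m = ΣK·V²/2g = 0.7854 m
Total H_L = 1.278 + 0.7854 = 2.063 m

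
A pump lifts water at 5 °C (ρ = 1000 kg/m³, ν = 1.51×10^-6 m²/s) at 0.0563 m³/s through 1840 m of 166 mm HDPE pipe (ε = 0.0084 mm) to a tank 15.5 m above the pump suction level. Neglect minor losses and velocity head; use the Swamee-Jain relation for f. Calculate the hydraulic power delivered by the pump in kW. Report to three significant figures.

V = 4Q/(πD²) = 2.601 m/s; Re = 2.86×10^5; ε/D = 5.06×10^-5; f = 0.01506
h_f = f(L/D)V²/2g = 57.56 m
Total head H = z + h_f = 15.5 + 57.56 = 73.06 m
P_hyd = ρgQH = 1000·9.81·0.0563·73.06 = 40.35 kW

P_hyd ≈ 40.4 kW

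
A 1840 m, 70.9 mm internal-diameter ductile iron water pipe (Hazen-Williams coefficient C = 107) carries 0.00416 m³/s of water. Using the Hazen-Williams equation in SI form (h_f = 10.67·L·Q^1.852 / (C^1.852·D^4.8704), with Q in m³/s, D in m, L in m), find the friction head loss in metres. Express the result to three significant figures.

h_f = 10.67·1840·0.00416^1.852 / (107^1.852·0.0709^4.8704) = 52.84 m

h_f ≈ 52.8 m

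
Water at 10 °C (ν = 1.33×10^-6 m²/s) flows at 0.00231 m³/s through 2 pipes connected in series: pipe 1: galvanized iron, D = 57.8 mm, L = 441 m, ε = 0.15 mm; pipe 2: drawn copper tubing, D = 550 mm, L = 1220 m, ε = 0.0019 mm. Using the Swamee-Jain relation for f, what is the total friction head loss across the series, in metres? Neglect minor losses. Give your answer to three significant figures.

H ≈ 8.68 m

Pipe 1: V = 0.8804 m/s, Re = 3.83×10^4, ε/D = 0.00260, f = 0.02881, h_1 = f(L/D)V²/2g = 8.682 m
Pipe 2: V = 0.009723 m/s, Re = 4020, ε/D = 3.45×10^-6, f = 0.04049, h_2 = f(L/D)V²/2g = 4.327×10^-4 m
Series → Q common, losses add: H = Σh = 8.682 m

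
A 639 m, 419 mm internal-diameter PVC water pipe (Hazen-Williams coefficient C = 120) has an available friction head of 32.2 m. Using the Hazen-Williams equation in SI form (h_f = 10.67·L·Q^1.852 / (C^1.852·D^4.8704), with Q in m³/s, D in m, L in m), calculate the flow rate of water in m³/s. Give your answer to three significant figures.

Rearranging: Q = [h_f·C^1.852·D^4.8704 / (10.67·L)]^(1/1.852)
Q = [32.2·120^1.852·0.419^4.8704 / (10.67·639)]^0.540 = 0.6758 m³/s

Q ≈ 0.676 m³/s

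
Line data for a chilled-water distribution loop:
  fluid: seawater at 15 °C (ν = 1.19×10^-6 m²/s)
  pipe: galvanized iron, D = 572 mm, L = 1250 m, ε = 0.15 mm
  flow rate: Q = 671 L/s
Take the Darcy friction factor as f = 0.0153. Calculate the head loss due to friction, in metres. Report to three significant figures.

h_f ≈ 11.6 m

V = 4Q/(πD²) = 4·0.671/(π·0.572²) = 2.611 m/s
h_f = f(L/D)V²/(2g) = 0.01530·(1250/0.572)·2.611²/(2·9.81) = 11.62 m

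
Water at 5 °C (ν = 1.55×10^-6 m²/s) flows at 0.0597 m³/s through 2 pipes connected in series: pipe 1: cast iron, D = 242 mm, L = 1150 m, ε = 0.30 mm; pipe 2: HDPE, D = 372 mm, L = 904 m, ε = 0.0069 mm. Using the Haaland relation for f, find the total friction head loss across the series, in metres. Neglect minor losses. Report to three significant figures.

H ≈ 9.53 m

Pipe 1: V = 1.298 m/s, Re = 2.03×10^5, ε/D = 0.00124, f = 0.02181, h_1 = f(L/D)V²/2g = 8.899 m
Pipe 2: V = 0.5493 m/s, Re = 1.32×10^5, ε/D = 1.85×10^-5, f = 0.01692, h_2 = f(L/D)V²/2g = 0.6325 m
Series → Q common, losses add: H = Σh = 9.531 m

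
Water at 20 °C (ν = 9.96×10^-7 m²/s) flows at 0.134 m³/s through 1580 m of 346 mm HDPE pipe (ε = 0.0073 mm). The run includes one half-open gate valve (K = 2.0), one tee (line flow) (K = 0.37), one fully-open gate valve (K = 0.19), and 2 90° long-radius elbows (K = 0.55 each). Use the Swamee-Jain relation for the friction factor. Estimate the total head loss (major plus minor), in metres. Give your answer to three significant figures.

V = 4Q/(πD²) = 1.425 m/s; V²/2g = 0.1035 m
Re = 4.95×10^5, ε/D = 2.11×10^-5 → f = 0.01344 (Swamee-Jain)
Major: h_f = f(L/D)·V²/2g = 0.01344·4566·0.1035 = 6.355 m
Minor: ΣK = 3.66; h_m = ΣK·V²/2g = 0.3789 m
Total H_L = 6.355 + 0.3789 = 6.734 m

H_L ≈ 6.73 m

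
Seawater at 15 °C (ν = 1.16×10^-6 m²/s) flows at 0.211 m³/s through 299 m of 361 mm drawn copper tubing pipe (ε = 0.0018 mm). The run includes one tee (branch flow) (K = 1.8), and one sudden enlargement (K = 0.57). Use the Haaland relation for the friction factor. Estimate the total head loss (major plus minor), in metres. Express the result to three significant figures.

V = 4Q/(πD²) = 2.061 m/s; V²/2g = 0.2166 m
Re = 6.42×10^5, ε/D = 4.99×10^-6 → f = 0.01256 (Haaland)
Major: h_f = f(L/D)·V²/2g = 0.01256·828.3·0.2166 = 2.254 m
Minor: ΣK = 2.37; h_m = ΣK·V²/2g = 0.5133 m
Total H_L = 2.254 + 0.5133 = 2.767 m

H_L ≈ 2.77 m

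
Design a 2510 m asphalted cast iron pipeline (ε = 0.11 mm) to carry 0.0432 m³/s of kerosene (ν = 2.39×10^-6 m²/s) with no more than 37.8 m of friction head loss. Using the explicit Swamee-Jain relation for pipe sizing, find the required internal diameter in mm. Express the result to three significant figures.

D ≈ 186 mm

Swamee-Jain (Type III): D = 0.66·[ε^1.25·(LQ²/(gh_f))^4.75 + ν·Q^9.4·(L/(gh_f))^5.2]^0.04
LQ²/(gh_f) = 0.01263; L/(gh_f) = 6.769
Term 1 = ε^1.25·(…)^4.75 = 1.08×10^-14; Term 2 = ν·Q^9.4·(…)^5.2 = 7.42×10^-15
D = 0.66·(1.08×10^-14 + 7.42×10^-15)^0.04 = 0.1862 m = 186 mm
Check: V = 1.59 m/s, Re = 1.24×10^5, f = 0.02030, h_f = 35.1 m ≈ 37.8 m ✓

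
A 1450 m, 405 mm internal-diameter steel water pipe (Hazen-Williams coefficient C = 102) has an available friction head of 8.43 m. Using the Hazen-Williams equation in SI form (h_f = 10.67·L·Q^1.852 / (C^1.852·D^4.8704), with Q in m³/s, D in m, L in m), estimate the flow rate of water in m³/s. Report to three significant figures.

Q ≈ 0.164 m³/s

Rearranging: Q = [h_f·C^1.852·D^4.8704 / (10.67·L)]^(1/1.852)
Q = [8.43·102^1.852·0.405^4.8704 / (10.67·1450)]^0.540 = 0.1637 m³/s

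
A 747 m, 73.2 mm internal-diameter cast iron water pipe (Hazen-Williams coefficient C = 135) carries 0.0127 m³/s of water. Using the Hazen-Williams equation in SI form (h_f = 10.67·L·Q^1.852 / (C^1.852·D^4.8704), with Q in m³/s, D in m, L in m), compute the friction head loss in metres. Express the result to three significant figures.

h_f ≈ 94.3 m

h_f = 10.67·747·0.0127^1.852 / (135^1.852·0.0732^4.8704) = 94.33 m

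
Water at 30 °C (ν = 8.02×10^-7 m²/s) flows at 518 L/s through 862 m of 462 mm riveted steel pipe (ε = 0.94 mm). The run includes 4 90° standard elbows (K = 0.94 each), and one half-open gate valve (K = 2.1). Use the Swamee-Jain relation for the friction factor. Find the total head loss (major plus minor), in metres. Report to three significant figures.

V = 4Q/(πD²) = 3.090 m/s; V²/2g = 0.4866 m
Re = 1.78×10^6, ε/D = 0.00203 → f = 0.02368 (Swamee-Jain)
Major: h_f = f(L/D)·V²/2g = 0.02368·1866·0.4866 = 21.50 m
Minor: ΣK = 5.86; h_m = ΣK·V²/2g = 2.852 m
Total H_L = 21.50 + 2.852 = 24.35 m

H_L ≈ 24.4 m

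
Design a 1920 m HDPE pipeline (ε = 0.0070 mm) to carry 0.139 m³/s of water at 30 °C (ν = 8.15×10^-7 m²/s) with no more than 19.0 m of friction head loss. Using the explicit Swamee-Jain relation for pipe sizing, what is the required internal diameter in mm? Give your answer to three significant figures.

D ≈ 293 mm

Swamee-Jain (Type III): D = 0.66·[ε^1.25·(LQ²/(gh_f))^4.75 + ν·Q^9.4·(L/(gh_f))^5.2]^0.04
LQ²/(gh_f) = 0.1990; L/(gh_f) = 10.30
Term 1 = ε^1.25·(…)^4.75 = 1.68×10^-10; Term 2 = ν·Q^9.4·(…)^5.2 = 1.33×10^-9
D = 0.66·(1.68×10^-10 + 1.33×10^-9)^0.04 = 0.2928 m = 293 mm
Check: V = 2.06 m/s, Re = 7.42×10^5, f = 0.01269, h_f = 18.1 m ≈ 19.0 m ✓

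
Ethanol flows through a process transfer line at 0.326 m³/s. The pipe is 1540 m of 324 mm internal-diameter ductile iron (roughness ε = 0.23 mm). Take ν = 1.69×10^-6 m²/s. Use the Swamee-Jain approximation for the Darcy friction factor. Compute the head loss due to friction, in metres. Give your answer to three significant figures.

h_f ≈ 70.9 m

V = 4Q/(πD²) = 4·0.326/(π·0.324²) = 3.954 m/s
Re = VD/ν = 3.954·0.324/1.69×10^-6 = 7.58×10^5 → turbulent
ε/D = 0.23/324 = 7.10×10^-4
Swamee-Jain: f = 0.01871
h_f = f(L/D)V²/(2g) = 0.01871·(1540/0.324)·3.954²/(2·9.81) = 70.87 m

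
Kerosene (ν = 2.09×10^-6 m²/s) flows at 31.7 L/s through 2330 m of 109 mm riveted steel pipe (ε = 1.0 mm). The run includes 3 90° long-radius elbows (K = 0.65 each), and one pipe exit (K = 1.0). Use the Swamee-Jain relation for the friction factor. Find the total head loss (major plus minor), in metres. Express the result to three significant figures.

V = 4Q/(πD²) = 3.397 m/s; V²/2g = 0.5882 m
Re = 1.77×10^5, ε/D = 0.00917 → f = 0.03735 (Swamee-Jain)
Major: h_f = f(L/D)·V²/2g = 0.03735·21376·0.5882 = 469.7 m
Minor: ΣK = 2.95; h_m = ΣK·V²/2g = 1.735 m
Total H_L = 469.7 + 1.735 = 471.4 m

H_L ≈ 471 m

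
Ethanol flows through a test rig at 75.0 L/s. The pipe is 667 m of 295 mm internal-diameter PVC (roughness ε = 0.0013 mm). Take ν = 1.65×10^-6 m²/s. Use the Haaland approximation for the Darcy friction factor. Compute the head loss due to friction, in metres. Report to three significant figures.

V = 4Q/(πD²) = 4·0.0750/(π·0.295²) = 1.097 m/s
Re = VD/ν = 1.097·0.295/1.65×10^-6 = 1.96×10^5 → turbulent
ε/D = 0.0013/295 = 4.41×10^-6
Haaland: f = 0.01558
h_f = f(L/D)V²/(2g) = 0.01558·(667/0.295)·1.097²/(2·9.81) = 2.162 m

h_f ≈ 2.16 m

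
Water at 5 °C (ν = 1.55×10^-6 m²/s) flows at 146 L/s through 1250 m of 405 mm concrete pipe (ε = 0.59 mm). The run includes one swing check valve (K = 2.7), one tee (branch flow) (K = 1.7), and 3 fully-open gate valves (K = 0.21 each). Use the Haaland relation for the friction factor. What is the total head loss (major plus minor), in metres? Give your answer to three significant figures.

H_L ≈ 4.83 m

V = 4Q/(πD²) = 1.133 m/s; V²/2g = 0.06546 m
Re = 2.96×10^5, ε/D = 0.00146 → f = 0.02228 (Haaland)
Major: h_f = f(L/D)·V²/2g = 0.02228·3086·0.06546 = 4.501 m
Minor: ΣK = 5.03; h_m = ΣK·V²/2g = 0.3293 m
Total H_L = 4.501 + 0.3293 = 4.830 m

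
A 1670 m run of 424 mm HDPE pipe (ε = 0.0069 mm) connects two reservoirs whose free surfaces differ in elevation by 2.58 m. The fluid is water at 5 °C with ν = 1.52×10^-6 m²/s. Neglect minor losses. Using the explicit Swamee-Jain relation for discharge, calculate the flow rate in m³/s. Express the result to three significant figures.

Q ≈ 0.131 m³/s

Swamee-Jain (Type II): Q = -0.965·√(gD⁵h_f/L)·ln[ε/(3.7D) + √(3.17ν²L/(gD³h_f))]
√(gD⁵h_f/L) = √(9.81·0.424⁵·2.58/1670) = 0.01441
ε/(3.7D) = 4.40×10^-6; √(3.17ν²L/(gD³h_f)) = 7.96×10^-5
Q = -0.965·0.01441·ln(8.402×10^-5) = 0.1305 m³/s
Check: V = 0.924 m/s, Re = 2.58×10^5, f = 0.01496, h_f = 2.57 m ≈ 2.58 m ✓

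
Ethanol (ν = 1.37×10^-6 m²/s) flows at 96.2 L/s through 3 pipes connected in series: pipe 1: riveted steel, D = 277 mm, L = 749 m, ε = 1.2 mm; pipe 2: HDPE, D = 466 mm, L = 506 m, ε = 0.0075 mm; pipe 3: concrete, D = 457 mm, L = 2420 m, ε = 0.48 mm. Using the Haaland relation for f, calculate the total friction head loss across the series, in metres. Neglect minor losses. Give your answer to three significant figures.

H ≈ 12.6 m

Pipe 1: V = 1.596 m/s, Re = 3.23×10^5, ε/D = 0.00433, f = 0.02944, h_1 = f(L/D)V²/2g = 10.34 m
Pipe 2: V = 0.5640 m/s, Re = 1.92×10^5, ε/D = 1.61×10^-5, f = 0.01572, h_2 = f(L/D)V²/2g = 0.2768 m
Pipe 3: V = 0.5865 m/s, Re = 1.96×10^5, ε/D = 0.00105, f = 0.02114, h_3 = f(L/D)V²/2g = 1.962 m
Series → Q common, losses add: H = Σh = 12.58 m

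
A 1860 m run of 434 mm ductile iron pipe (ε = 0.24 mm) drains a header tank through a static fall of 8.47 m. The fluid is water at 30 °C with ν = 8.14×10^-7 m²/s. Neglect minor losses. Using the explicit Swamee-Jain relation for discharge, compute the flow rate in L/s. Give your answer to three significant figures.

Swamee-Jain (Type II): Q = -0.965·√(gD⁵h_f/L)·ln[ε/(3.7D) + √(3.17ν²L/(gD³h_f))]
√(gD⁵h_f/L) = √(9.81·0.434⁵·8.47/1860) = 0.02623
ε/(3.7D) = 1.49×10^-4; √(3.17ν²L/(gD³h_f)) = 2.40×10^-5
Q = -0.965·0.02623·ln(1.734×10^-4) = 0.2192 m³/s
Check: V = 1.48 m/s, Re = 7.90×10^5, f = 0.01778, h_f = 8.52 m ≈ 8.47 m ✓

Q ≈ 219 L/s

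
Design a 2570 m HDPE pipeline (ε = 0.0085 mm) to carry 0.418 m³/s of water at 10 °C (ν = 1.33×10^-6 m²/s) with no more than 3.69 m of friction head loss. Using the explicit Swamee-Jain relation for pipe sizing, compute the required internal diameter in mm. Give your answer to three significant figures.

D ≈ 673 mm

Swamee-Jain (Type III): D = 0.66·[ε^1.25·(LQ²/(gh_f))^4.75 + ν·Q^9.4·(L/(gh_f))^5.2]^0.04
LQ²/(gh_f) = 12.40; L/(gh_f) = 71.00
Term 1 = ε^1.25·(…)^4.75 = 0.0718; Term 2 = ν·Q^9.4·(…)^5.2 = 1.55
D = 0.66·(0.0718 + 1.55)^0.04 = 0.6728 m = 673 mm
Check: V = 1.18 m/s, Re = 5.95×10^5, f = 0.01292, h_f = 3.48 m ≈ 3.69 m ✓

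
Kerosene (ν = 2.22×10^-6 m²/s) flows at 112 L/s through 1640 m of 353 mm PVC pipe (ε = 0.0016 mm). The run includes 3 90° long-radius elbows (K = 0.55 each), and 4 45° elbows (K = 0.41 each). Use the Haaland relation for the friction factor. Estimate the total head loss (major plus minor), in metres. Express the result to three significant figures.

V = 4Q/(πD²) = 1.144 m/s; V²/2g = 0.06675 m
Re = 1.82×10^5, ε/D = 4.53×10^-6 → f = 0.01581 (Haaland)
Major: h_f = f(L/D)·V²/2g = 0.01581·4646·0.06675 = 4.904 m
Minor: ΣK = 3.29; h_m = ΣK·V²/2g = 0.2196 m
Total H_L = 4.904 + 0.2196 = 5.123 m

H_L ≈ 5.12 m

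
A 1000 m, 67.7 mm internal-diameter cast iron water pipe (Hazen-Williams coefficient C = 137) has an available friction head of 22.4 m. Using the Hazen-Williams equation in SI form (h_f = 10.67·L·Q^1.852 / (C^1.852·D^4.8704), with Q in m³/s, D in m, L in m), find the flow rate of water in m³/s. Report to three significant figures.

Q ≈ 0.00413 m³/s

Rearranging: Q = [h_f·C^1.852·D^4.8704 / (10.67·L)]^(1/1.852)
Q = [22.4·137^1.852·0.0677^4.8704 / (10.67·1000)]^0.540 = 0.004125 m³/s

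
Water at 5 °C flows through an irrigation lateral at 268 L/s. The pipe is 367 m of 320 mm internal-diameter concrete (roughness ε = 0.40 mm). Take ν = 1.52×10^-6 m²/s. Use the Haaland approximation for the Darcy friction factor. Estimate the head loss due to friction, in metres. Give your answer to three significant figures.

V = 4Q/(πD²) = 4·0.268/(π·0.320²) = 3.332 m/s
Re = VD/ν = 3.332·0.320/1.52×10^-6 = 7.02×10^5 → turbulent
ε/D = 0.40/320 = 0.00125
Haaland: f = 0.02111
h_f = f(L/D)V²/(2g) = 0.02111·(367/0.320)·3.332²/(2·9.81) = 13.70 m

h_f ≈ 13.7 m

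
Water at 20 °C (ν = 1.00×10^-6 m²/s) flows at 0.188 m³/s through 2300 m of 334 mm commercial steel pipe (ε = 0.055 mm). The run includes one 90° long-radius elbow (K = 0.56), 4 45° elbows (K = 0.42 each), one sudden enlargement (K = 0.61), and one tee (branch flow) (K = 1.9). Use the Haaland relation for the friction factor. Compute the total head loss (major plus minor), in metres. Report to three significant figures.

H_L ≈ 24.6 m

V = 4Q/(πD²) = 2.146 m/s; V²/2g = 0.2347 m
Re = 7.17×10^5, ε/D = 1.65×10^-4 → f = 0.01451 (Haaland)
Major: h_f = f(L/D)·V²/2g = 0.01451·6886·0.2347 = 23.44 m
Minor: ΣK = 4.75; h_m = ΣK·V²/2g = 1.115 m
Total H_L = 23.44 + 1.115 = 24.56 m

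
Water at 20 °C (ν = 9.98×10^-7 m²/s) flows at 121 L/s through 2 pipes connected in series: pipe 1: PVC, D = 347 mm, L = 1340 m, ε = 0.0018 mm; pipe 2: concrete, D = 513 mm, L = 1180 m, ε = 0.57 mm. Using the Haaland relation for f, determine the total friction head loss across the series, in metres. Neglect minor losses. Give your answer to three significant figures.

Pipe 1: V = 1.279 m/s, Re = 4.45×10^5, ε/D = 5.19×10^-6, f = 0.01339, h_1 = f(L/D)V²/2g = 4.315 m
Pipe 2: V = 0.5854 m/s, Re = 3.01×10^5, ε/D = 0.00111, f = 0.02098, h_2 = f(L/D)V²/2g = 0.8429 m
Series → Q common, losses add: H = Σh = 5.158 m

H ≈ 5.16 m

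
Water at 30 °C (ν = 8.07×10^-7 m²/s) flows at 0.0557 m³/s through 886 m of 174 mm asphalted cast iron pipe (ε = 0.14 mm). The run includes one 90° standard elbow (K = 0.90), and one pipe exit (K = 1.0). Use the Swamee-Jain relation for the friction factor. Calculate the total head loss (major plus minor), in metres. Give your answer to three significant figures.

V = 4Q/(πD²) = 2.342 m/s; V²/2g = 0.2797 m
Re = 5.05×10^5, ε/D = 8.05×10^-4 → f = 0.01945 (Swamee-Jain)
Major: h_f = f(L/D)·V²/2g = 0.01945·5092·0.2797 = 27.69 m
Minor: ΣK = 1.90; h_m = ΣK·V²/2g = 0.5314 m
Total H_L = 27.69 + 0.5314 = 28.22 m

H_L ≈ 28.2 m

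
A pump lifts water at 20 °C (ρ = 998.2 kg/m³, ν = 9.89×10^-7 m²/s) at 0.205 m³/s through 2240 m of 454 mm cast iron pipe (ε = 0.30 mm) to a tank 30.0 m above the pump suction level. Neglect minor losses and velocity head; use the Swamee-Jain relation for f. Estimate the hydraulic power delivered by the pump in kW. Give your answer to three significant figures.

P_hyd ≈ 75.3 kW

V = 4Q/(πD²) = 1.266 m/s; Re = 5.81×10^5; ε/D = 6.61×10^-4; f = 0.01860
h_f = f(L/D)V²/2g = 7.502 m
Total head H = z + h_f = 30.0 + 7.502 = 37.50 m
P_hyd = ρgQH = 998.2·9.81·0.205·37.50 = 75.28 kW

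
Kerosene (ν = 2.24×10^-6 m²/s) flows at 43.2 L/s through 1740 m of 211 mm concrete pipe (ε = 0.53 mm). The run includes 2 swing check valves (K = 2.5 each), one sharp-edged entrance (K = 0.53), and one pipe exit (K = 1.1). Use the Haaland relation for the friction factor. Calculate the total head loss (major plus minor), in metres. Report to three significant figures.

V = 4Q/(πD²) = 1.235 m/s; V²/2g = 0.07780 m
Re = 1.16×10^5, ε/D = 0.00251 → f = 0.02609 (Haaland)
Major: h_f = f(L/D)·V²/2g = 0.02609·8246·0.07780 = 16.74 m
Minor: ΣK = 6.63; h_m = ΣK·V²/2g = 0.5158 m
Total H_L = 16.74 + 0.5158 = 17.25 m

H_L ≈ 17.3 m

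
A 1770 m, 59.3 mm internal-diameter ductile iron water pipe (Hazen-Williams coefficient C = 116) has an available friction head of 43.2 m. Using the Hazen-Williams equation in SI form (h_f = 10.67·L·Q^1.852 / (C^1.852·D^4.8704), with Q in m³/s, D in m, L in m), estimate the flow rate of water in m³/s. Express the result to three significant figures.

Q ≈ 0.00258 m³/s

Rearranging: Q = [h_f·C^1.852·D^4.8704 / (10.67·L)]^(1/1.852)
Q = [43.2·116^1.852·0.0593^4.8704 / (10.67·1770)]^0.540 = 0.002582 m³/s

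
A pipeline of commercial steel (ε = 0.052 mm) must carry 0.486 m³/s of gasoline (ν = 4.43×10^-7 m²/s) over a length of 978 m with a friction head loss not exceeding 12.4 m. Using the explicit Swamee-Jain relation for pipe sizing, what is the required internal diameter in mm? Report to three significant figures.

Swamee-Jain (Type III): D = 0.66·[ε^1.25·(LQ²/(gh_f))^4.75 + ν·Q^9.4·(L/(gh_f))^5.2]^0.04
LQ²/(gh_f) = 1.899; L/(gh_f) = 8.040
Term 1 = ε^1.25·(…)^4.75 = 9.29×10^-5; Term 2 = ν·Q^9.4·(…)^5.2 = 2.56×10^-5
D = 0.66·(9.29×10^-5 + 2.56×10^-5)^0.04 = 0.4597 m = 460 mm
Check: V = 2.93 m/s, Re = 3.04×10^6, f = 0.01286, h_f = 12.0 m ≈ 12.4 m ✓

D ≈ 460 mm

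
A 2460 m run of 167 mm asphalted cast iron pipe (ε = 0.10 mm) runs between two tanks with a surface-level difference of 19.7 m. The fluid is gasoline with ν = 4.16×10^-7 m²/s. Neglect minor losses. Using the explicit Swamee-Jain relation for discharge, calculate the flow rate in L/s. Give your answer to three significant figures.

Q ≈ 26.2 L/s

Swamee-Jain (Type II): Q = -0.965·√(gD⁵h_f/L)·ln[ε/(3.7D) + √(3.17ν²L/(gD³h_f))]
√(gD⁵h_f/L) = √(9.81·0.167⁵·19.7/2460) = 0.003194
ε/(3.7D) = 1.62×10^-4; √(3.17ν²L/(gD³h_f)) = 3.87×10^-5
Q = -0.965·0.003194·ln(2.006×10^-4) = 0.02625 m³/s
Check: V = 1.20 m/s, Re = 4.81×10^5, f = 0.01840, h_f = 19.8 m ≈ 19.7 m ✓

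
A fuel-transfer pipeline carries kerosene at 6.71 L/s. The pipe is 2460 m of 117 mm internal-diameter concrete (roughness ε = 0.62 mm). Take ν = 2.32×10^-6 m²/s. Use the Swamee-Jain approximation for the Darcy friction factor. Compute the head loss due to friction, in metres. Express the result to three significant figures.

V = 4Q/(πD²) = 4·0.00671/(π·0.117²) = 0.6241 m/s
Re = VD/ν = 0.6241·0.117/2.32×10^-6 = 3.15×10^4 → turbulent
ε/D = 0.62/117 = 0.00530
Swamee-Jain: f = 0.03402
h_f = f(L/D)V²/(2g) = 0.03402·(2460/0.117)·0.6241²/(2·9.81) = 14.20 m

h_f ≈ 14.2 m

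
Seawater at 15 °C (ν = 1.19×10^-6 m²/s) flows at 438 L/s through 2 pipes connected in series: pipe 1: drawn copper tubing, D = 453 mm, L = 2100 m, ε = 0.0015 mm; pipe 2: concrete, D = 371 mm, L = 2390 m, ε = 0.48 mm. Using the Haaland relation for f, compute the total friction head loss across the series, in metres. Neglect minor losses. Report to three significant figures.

Pipe 1: V = 2.718 m/s, Re = 1.03×10^6, ε/D = 3.31×10^-6, f = 0.01158, h_1 = f(L/D)V²/2g = 20.20 m
Pipe 2: V = 4.052 m/s, Re = 1.26×10^6, ε/D = 0.00129, f = 0.02114, h_2 = f(L/D)V²/2g = 114.0 m
Series → Q common, losses add: H = Σh = 134.2 m

H ≈ 134 m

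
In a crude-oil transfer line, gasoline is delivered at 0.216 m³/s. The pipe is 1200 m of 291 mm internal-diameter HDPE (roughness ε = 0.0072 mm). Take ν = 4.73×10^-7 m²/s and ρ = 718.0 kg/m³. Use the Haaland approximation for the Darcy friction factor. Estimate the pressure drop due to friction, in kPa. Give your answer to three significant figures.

Δp ≈ 173 kPa

V = 4Q/(πD²) = 4·0.216/(π·0.291²) = 3.248 m/s
Re = VD/ν = 3.248·0.291/4.73×10^-7 = 2.00×10^6 → turbulent
ε/D = 0.0072/291 = 2.47×10^-5
Haaland: f = 0.01107
h_f = f(L/D)V²/(2g) = 0.01107·(1200/0.291)·3.248²/(2·9.81) = 24.55 m
Δp = ρg·h_f = 718.0·9.81·24.55 = 172.9 kPa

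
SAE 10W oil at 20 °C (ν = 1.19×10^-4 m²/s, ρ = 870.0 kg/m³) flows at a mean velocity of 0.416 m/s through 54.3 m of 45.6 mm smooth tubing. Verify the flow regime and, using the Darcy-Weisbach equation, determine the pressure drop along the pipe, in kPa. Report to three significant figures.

Δp ≈ 36.0 kPa

Re = VD/ν = 0.416·0.04560/1.19×10^-4 = 159 → laminar (Re < 2300)
f = 64/Re = 0.4015
h_f = f(L/D)V²/(2g) = 0.4015·(54.3/0.04560)·0.416²/(2·9.81) = 4.217 m
Δp = ρg·h_f = 870.0·9.81·4.217 = 35.99 kPa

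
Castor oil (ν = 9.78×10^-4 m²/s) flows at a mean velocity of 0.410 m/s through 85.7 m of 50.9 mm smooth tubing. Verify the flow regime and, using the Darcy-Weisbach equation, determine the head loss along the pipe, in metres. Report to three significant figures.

Re = VD/ν = 0.410·0.05090/9.78×10^-4 = 21.3 → laminar (Re < 2300)
f = 64/Re = 2.999
h_f = f(L/D)V²/(2g) = 2.999·(85.7/0.05090)·0.410²/(2·9.81) = 43.27 m

h_f ≈ 43.3 m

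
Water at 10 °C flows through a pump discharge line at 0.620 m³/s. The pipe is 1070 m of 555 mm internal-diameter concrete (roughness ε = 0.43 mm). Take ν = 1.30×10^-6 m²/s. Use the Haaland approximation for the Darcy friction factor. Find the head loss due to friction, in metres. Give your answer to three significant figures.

V = 4Q/(πD²) = 4·0.620/(π·0.555²) = 2.563 m/s
Re = VD/ν = 2.563·0.555/1.30×10^-6 = 1.09×10^6 → turbulent
ε/D = 0.43/555 = 7.75×10^-4
Haaland: f = 0.01880
h_f = f(L/D)V²/(2g) = 0.01880·(1070/0.555)·2.563²/(2·9.81) = 12.13 m

h_f ≈ 12.1 m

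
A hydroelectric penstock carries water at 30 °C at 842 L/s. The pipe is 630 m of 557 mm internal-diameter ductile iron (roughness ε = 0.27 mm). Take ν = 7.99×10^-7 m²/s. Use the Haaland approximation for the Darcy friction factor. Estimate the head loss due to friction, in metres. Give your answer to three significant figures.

h_f ≈ 11.6 m

V = 4Q/(πD²) = 4·0.842/(π·0.557²) = 3.456 m/s
Re = VD/ν = 3.456·0.557/7.99×10^-7 = 2.41×10^6 → turbulent
ε/D = 0.27/557 = 4.85×10^-4
Haaland: f = 0.01681
h_f = f(L/D)V²/(2g) = 0.01681·(630/0.557)·3.456²/(2·9.81) = 11.57 m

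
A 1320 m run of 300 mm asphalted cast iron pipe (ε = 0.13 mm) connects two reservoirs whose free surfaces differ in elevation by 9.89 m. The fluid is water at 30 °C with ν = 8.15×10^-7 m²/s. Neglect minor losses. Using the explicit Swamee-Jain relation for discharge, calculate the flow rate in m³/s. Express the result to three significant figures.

Swamee-Jain (Type II): Q = -0.965·√(gD⁵h_f/L)·ln[ε/(3.7D) + √(3.17ν²L/(gD³h_f))]
√(gD⁵h_f/L) = √(9.81·0.300⁵·9.89/1320) = 0.01336
ε/(3.7D) = 1.17×10^-4; √(3.17ν²L/(gD³h_f)) = 3.26×10^-5
Q = -0.965·0.01336·ln(1.497×10^-4) = 0.1136 m³/s
Check: V = 1.61 m/s, Re = 5.91×10^5, f = 0.01719, h_f = 9.96 m ≈ 9.89 m ✓

Q ≈ 0.114 m³/s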